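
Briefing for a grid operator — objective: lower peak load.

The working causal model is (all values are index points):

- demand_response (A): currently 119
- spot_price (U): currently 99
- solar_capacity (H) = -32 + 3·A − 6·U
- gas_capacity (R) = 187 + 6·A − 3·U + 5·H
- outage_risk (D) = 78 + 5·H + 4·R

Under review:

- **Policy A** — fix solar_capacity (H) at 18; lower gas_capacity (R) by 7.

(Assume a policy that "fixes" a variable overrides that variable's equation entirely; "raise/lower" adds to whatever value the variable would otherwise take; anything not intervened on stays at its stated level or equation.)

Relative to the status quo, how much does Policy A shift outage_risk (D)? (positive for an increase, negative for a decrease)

Baseline:
  A = 119
  U = 99
  H = -32 + 3·119 − 6·99 = -269
  R = 187 + 6·119 − 3·99 + 5·(-269) = -741
  D = 78 + 5·(-269) + 4·(-741) = -4231
Policy A (H := 18, R − 7):
  A = 119
  U = 99
  H = 18
  R = 187 + 6·119 − 3·99 + 5·18 (−7 from intervention) = 687
  D = 78 + 5·18 + 4·687 = 2916
Change in D: 2916 − (-4231) = 7147

7147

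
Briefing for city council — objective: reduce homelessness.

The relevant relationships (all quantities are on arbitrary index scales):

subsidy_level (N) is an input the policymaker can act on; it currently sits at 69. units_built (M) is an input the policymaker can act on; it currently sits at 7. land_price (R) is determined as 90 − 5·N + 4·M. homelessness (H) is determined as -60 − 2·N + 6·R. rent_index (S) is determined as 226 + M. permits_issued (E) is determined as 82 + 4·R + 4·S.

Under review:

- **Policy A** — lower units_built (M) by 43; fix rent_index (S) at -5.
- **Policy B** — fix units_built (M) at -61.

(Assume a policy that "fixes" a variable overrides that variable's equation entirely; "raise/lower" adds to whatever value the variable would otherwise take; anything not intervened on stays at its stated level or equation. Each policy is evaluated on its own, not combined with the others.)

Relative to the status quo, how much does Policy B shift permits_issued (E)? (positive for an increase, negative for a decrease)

Baseline:
  N = 69
  M = 7
  R = 90 − 5·69 + 4·7 = -227
  S = 226 + 7 = 233
  E = 82 + 4·(-227) + 4·233 = 106
Policy B (M := -61):
  N = 69
  M = -61
  R = 90 − 5·69 + 4·(-61) = -499
  S = 226 + (-61) = 165
  E = 82 + 4·(-499) + 4·165 = -1254
Change in E: -1254 − 106 = -1360

-1360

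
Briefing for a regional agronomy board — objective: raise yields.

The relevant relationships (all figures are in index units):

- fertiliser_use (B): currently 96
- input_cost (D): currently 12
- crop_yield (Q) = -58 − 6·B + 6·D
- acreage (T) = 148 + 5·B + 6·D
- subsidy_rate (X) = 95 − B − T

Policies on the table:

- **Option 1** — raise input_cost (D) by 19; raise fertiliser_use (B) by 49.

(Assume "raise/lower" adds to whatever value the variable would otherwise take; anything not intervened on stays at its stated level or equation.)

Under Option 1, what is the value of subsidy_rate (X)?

Option 1 (D + 19, B + 49):
  B = 96 + 49 = 145
  D = 12 + 19 = 31
  T = 148 + 5·145 + 6·31 = 1059
  X = 95 − 145 − 1059 = -1109

-1109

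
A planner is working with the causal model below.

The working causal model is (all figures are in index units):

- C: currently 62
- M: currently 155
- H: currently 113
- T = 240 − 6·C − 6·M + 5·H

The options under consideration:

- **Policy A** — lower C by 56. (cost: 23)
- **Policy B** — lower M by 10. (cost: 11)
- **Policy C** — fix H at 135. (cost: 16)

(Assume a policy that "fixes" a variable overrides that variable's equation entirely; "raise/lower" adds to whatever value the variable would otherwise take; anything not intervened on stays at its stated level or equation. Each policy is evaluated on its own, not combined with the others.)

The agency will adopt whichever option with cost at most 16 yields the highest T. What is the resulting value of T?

Policy B (M − 10):
  C = 62
  M = 155 − 10 = 145
  H = 113
  T = 240 − 6·62 − 6·145 + 5·113 = -437
Policy C (H := 135):
  C = 62
  M = 155
  H = 135
  T = 240 − 6·62 − 6·155 + 5·135 = -387
Comparing — Policy B: T=-437, Policy C: T=-387. Highest is -387 (Policy C).

-387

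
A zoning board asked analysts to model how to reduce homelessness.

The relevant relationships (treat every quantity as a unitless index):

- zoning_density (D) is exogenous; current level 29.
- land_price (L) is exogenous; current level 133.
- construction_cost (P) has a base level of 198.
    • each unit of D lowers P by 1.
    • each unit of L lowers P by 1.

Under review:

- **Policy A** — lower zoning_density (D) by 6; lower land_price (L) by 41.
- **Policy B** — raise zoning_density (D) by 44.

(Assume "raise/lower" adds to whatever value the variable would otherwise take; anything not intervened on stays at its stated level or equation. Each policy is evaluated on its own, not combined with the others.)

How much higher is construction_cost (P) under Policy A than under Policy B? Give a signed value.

91

Policy A (D − 6, L − 41):
  D = 29 − 6 = 23
  L = 133 − 41 = 92
  P = 198 − 23 − 92 = 83
Policy B (D + 44):
  D = 29 + 44 = 73
  L = 133
  P = 198 − 73 − 133 = -8
P: 83 − (-8) = 91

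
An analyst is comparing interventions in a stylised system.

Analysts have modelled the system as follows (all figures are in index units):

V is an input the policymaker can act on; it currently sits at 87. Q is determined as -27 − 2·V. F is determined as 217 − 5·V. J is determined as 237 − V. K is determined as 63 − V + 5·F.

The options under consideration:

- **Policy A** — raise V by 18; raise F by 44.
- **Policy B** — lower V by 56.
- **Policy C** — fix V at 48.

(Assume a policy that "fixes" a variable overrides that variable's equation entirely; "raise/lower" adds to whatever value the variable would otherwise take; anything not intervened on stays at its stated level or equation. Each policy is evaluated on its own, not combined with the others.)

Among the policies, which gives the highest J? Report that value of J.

206

Policy A (V + 18, F + 44):
  V = 87 + 18 = 105
  J = 237 − 105 = 132
Policy B (V − 56):
  V = 87 − 56 = 31
  J = 237 − 31 = 206
Policy C (V := 48):
  V = 48
  J = 237 − 48 = 189
Comparing — Policy A: J=132, Policy B: J=206, Policy C: J=189. Highest is 206 (Policy B).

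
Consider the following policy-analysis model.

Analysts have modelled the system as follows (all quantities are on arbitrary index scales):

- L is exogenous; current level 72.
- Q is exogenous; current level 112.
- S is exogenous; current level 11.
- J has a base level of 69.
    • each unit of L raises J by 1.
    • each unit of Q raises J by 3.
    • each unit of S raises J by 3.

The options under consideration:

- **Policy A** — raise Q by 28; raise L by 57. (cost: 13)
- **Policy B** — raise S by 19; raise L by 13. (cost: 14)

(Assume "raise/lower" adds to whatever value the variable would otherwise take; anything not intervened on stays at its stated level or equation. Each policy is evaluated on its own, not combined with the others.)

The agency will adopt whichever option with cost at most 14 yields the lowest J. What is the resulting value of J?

Policy A (Q + 28, L + 57):
  L = 72 + 57 = 129
  Q = 112 + 28 = 140
  S = 11
  J = 69 + 129 + 3·140 + 3·11 = 651
Policy B (S + 19, L + 13):
  L = 72 + 13 = 85
  Q = 112
  S = 11 + 19 = 30
  J = 69 + 85 + 3·112 + 3·30 = 580
Comparing — Policy A: J=651, Policy B: J=580. Lowest is 580 (Policy B).

580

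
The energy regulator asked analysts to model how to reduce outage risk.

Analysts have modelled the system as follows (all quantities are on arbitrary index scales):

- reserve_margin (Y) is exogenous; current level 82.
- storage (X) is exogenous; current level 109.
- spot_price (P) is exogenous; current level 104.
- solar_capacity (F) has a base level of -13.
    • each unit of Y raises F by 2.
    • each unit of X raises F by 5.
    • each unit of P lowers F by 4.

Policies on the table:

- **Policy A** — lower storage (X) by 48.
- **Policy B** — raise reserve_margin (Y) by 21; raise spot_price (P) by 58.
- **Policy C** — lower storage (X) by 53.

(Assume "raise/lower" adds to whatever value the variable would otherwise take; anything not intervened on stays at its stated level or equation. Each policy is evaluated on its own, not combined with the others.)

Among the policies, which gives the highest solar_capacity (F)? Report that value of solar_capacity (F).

Policy A (X − 48):
  Y = 82
  X = 109 − 48 = 61
  P = 104
  F = -13 + 2·82 + 5·61 − 4·104 = 40
Policy B (Y + 21, P + 58):
  Y = 82 + 21 = 103
  X = 109
  P = 104 + 58 = 162
  F = -13 + 2·103 + 5·109 − 4·162 = 90
Policy C (X − 53):
  Y = 82
  X = 109 − 53 = 56
  P = 104
  F = -13 + 2·82 + 5·56 − 4·104 = 15
Comparing — Policy A: F=40, Policy B: F=90, Policy C: F=15. Highest is 90 (Policy B).

90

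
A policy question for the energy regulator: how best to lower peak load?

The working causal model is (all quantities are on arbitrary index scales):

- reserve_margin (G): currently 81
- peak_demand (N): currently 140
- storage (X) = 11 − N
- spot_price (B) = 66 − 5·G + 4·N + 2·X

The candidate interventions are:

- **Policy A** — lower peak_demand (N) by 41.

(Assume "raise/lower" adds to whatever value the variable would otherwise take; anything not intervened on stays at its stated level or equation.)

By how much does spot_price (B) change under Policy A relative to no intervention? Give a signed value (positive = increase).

Baseline:
  G = 81
  N = 140
  X = 11 − 140 = -129
  B = 66 − 5·81 + 4·140 + 2·(-129) = -37
Policy A (N − 41):
  G = 81
  N = 140 − 41 = 99
  X = 11 − 99 = -88
  B = 66 − 5·81 + 4·99 + 2·(-88) = -119
Change in B: -119 − (-37) = -82

-82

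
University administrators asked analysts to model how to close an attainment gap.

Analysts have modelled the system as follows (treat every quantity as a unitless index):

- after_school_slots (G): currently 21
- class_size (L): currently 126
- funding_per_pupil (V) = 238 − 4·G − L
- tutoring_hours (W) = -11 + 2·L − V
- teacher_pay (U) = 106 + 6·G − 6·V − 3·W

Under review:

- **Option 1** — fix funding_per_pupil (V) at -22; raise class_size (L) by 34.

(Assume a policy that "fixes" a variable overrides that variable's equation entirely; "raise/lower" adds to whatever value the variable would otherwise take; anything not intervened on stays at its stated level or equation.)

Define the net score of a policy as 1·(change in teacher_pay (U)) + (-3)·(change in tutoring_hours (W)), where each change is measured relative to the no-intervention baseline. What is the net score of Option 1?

-408

Baseline:
  G = 21
  L = 126
  V = 238 − 4·21 − 126 = 28
  W = -11 + 2·126 − 28 = 213
  U = 106 + 6·21 − 6·28 − 3·213 = -575
Option 1 (V := -22, L + 34):
  G = 21
  L = 126 + 34 = 160
  V = -22
  W = -11 + 2·160 − (-22) = 331
  U = 106 + 6·21 − 6·(-22) − 3·331 = -629
ΔU = -629 − (-575) = -54; ΔW = 331 − 213 = 118
Score = 1·(-54) + (-3)·118 = -408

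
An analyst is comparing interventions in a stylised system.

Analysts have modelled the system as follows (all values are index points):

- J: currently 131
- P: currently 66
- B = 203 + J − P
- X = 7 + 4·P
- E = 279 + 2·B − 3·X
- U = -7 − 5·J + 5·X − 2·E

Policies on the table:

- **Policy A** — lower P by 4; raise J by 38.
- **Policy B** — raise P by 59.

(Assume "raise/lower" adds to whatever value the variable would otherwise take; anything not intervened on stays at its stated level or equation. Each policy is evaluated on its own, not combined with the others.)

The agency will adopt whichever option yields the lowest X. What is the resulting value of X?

Policy A (P − 4, J + 38):
  P = 66 − 4 = 62
  X = 7 + 4·62 = 255
Policy B (P + 59):
  P = 66 + 59 = 125
  X = 7 + 4·125 = 507
Comparing — Policy A: X=255, Policy B: X=507. Lowest is 255 (Policy A).

255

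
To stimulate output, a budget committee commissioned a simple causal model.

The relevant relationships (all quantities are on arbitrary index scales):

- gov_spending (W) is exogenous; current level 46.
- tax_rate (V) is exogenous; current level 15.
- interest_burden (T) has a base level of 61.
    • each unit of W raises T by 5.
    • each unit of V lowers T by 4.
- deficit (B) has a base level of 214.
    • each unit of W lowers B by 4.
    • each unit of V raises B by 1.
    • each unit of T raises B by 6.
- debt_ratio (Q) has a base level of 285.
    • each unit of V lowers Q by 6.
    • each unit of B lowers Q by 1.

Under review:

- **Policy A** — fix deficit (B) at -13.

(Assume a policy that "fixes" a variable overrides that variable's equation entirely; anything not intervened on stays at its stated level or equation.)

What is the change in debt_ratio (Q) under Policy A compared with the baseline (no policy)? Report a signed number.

Baseline:
  W = 46
  V = 15
  T = 61 + 5·46 − 4·15 = 231
  B = 214 − 4·46 + 15 + 6·231 = 1431
  Q = 285 − 6·15 − 1431 = -1236
Policy A (B := -13):
  W = 46
  V = 15
  T = 61 + 5·46 − 4·15 = 231
  B = -13
  Q = 285 − 6·15 − (-13) = 208
Change in Q: 208 − (-1236) = 1444

1444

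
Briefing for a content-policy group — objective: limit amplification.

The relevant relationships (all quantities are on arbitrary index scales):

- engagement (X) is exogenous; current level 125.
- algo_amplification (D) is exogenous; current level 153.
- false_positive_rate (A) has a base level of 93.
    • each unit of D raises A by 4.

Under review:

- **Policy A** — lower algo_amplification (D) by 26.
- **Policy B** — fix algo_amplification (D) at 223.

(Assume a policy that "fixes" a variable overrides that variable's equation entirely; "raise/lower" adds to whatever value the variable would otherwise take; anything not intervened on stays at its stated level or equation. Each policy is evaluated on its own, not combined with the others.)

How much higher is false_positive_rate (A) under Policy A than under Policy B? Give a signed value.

-384

Policy A (D − 26):
  D = 153 − 26 = 127
  A = 93 + 4·127 = 601
Policy B (D := 223):
  D = 223
  A = 93 + 4·223 = 985
A: 601 − 985 = -384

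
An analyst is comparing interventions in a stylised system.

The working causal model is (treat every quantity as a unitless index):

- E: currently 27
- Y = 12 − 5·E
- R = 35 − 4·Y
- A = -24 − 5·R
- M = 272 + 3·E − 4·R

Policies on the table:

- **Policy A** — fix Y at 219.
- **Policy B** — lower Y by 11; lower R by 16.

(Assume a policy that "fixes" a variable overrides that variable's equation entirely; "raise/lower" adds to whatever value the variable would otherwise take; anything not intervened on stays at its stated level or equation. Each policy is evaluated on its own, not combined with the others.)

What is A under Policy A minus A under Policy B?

Policy A (Y := 219):
  E = 27
  Y = 219
  R = 35 − 4·219 = -841
  A = -24 − 5·(-841) = 4181
Policy B (Y − 11, R − 16):
  E = 27
  Y = 12 − 5·27 (−11 from intervention) = -134
  R = 35 − 4·(-134) (−16 from intervention) = 555
  A = -24 − 5·555 = -2799
A: 4181 − (-2799) = 6980

6980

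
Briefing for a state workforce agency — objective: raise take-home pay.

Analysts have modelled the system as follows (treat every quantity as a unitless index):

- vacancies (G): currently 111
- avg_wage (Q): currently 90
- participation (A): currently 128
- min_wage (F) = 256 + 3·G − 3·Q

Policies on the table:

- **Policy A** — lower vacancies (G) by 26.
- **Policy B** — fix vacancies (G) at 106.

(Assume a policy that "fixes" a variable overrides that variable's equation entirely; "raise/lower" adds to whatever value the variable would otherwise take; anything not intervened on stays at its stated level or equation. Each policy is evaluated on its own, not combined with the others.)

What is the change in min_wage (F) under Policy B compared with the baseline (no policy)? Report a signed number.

-15

Baseline:
  G = 111
  Q = 90
  F = 256 + 3·111 − 3·90 = 319
Policy B (G := 106):
  G = 106
  Q = 90
  F = 256 + 3·106 − 3·90 = 304
Change in F: 304 − 319 = -15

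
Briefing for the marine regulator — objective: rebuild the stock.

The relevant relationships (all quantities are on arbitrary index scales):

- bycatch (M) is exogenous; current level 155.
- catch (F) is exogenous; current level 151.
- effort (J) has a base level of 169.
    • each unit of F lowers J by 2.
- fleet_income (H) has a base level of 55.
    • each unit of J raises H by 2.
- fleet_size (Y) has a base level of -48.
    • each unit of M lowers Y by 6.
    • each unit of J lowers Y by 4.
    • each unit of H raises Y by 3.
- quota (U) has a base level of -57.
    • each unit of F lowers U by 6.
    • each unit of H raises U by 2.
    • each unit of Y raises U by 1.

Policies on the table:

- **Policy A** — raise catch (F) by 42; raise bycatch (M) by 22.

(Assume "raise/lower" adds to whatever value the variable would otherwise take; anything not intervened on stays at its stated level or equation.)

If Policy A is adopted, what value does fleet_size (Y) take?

-1379

Policy A (F + 42, M + 22):
  M = 155 + 22 = 177
  F = 151 + 42 = 193
  J = 169 − 2·193 = -217
  H = 55 + 2·(-217) = -379
  Y = -48 − 6·177 − 4·(-217) + 3·(-379) = -1379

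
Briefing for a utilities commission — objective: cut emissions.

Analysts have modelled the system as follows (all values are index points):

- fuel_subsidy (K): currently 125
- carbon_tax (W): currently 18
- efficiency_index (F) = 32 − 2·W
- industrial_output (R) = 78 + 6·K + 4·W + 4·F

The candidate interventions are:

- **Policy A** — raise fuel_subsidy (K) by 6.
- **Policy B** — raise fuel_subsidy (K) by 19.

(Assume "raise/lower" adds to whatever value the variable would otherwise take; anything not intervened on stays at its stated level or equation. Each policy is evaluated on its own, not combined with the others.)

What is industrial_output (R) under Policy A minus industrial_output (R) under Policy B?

-78

Policy A (K + 6):
  K = 125 + 6 = 131
  W = 18
  F = 32 − 2·18 = -4
  R = 78 + 6·131 + 4·18 + 4·(-4) = 920
Policy B (K + 19):
  K = 125 + 19 = 144
  W = 18
  F = 32 − 2·18 = -4
  R = 78 + 6·144 + 4·18 + 4·(-4) = 998
R: 920 − 998 = -78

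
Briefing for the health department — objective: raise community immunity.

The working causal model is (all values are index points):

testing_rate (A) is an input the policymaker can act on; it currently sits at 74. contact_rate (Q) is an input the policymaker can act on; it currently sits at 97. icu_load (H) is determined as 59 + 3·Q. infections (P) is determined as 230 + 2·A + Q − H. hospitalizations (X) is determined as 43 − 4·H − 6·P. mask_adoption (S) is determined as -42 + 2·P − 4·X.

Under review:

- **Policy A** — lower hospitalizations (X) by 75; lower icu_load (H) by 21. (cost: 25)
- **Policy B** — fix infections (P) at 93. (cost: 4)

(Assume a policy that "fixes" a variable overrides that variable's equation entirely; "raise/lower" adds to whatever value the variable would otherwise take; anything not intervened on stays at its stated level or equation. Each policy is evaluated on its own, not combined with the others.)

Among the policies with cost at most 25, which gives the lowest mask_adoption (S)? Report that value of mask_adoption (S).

7804

Policy A (X − 75, H − 21):
  A = 74
  Q = 97
  H = 59 + 3·97 (−21 from intervention) = 329
  P = 230 + 2·74 + 97 − 329 = 146
  X = 43 − 4·329 − 6·146 (−75 from intervention) = -2224
  S = -42 + 2·146 − 4·(-2224) = 9146
Policy B (P := 93):
  A = 74
  Q = 97
  H = 59 + 3·97 = 350
  P = 93
  X = 43 − 4·350 − 6·93 = -1915
  S = -42 + 2·93 − 4·(-1915) = 7804
Comparing — Policy A: S=9146, Policy B: S=7804. Lowest is 7804 (Policy B).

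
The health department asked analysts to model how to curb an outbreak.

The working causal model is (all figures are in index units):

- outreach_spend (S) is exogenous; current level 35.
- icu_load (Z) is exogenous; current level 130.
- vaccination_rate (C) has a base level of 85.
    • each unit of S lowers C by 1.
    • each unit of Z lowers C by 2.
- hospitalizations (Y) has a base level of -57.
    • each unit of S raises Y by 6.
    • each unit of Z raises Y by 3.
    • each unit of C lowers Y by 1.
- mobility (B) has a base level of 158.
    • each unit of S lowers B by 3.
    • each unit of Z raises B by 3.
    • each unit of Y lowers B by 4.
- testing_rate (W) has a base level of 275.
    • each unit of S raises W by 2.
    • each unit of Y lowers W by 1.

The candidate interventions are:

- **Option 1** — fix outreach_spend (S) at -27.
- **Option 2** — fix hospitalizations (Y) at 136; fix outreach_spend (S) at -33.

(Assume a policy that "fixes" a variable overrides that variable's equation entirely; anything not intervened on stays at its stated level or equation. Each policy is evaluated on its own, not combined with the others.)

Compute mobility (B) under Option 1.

-647

Option 1 (S := -27):
  S = -27
  Z = 130
  C = 85 − (-27) − 2·130 = -148
  Y = -57 + 6·(-27) + 3·130 − (-148) = 319
  B = 158 − 3·(-27) + 3·130 − 4·319 = -647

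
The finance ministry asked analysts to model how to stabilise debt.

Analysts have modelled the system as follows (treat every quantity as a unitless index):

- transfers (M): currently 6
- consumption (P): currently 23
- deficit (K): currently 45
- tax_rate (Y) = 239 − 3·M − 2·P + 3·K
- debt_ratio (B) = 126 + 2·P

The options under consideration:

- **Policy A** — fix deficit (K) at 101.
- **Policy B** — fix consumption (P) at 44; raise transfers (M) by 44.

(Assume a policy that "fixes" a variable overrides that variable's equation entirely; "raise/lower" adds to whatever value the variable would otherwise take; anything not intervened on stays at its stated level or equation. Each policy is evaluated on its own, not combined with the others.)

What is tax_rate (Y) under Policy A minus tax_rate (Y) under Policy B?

342

Policy A (K := 101):
  M = 6
  P = 23
  K = 101
  Y = 239 − 3·6 − 2·23 + 3·101 = 478
Policy B (P := 44, M + 44):
  M = 6 + 44 = 50
  P = 44
  K = 45
  Y = 239 − 3·50 − 2·44 + 3·45 = 136
Y: 478 − 136 = 342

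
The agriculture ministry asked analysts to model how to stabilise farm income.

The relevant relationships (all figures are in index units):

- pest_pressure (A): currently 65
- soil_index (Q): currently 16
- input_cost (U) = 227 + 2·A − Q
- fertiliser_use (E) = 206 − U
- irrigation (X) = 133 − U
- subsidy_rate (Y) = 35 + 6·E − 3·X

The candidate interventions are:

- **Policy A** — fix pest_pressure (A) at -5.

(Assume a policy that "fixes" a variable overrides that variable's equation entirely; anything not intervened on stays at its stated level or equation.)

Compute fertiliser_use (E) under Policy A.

Policy A (A := -5):
  A = -5
  Q = 16
  U = 227 + 2·(-5) − 16 = 201
  E = 206 − 201 = 5

5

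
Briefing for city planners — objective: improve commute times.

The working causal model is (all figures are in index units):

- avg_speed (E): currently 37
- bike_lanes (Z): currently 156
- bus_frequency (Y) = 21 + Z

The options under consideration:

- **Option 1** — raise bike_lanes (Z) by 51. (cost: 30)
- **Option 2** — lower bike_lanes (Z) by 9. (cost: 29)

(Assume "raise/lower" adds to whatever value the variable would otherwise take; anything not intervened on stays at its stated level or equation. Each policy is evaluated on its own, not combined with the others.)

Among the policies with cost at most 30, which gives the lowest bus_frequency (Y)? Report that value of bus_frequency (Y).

168

Option 1 (Z + 51):
  Z = 156 + 51 = 207
  Y = 21 + 207 = 228
Option 2 (Z − 9):
  Z = 156 − 9 = 147
  Y = 21 + 147 = 168
Comparing — Option 1: Y=228, Option 2: Y=168. Lowest is 168 (Option 2).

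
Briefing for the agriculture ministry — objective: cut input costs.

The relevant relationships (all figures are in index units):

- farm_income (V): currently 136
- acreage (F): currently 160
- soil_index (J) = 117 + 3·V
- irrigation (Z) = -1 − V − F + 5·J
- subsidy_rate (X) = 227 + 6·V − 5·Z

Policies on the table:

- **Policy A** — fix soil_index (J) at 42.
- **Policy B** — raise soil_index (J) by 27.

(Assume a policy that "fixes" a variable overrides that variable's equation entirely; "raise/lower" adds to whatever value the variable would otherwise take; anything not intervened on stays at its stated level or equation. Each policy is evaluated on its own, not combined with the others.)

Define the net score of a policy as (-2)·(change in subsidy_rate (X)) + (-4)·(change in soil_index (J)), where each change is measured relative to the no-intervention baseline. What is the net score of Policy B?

1242

Baseline:
  V = 136
  F = 160
  J = 117 + 3·136 = 525
  Z = -1 − 136 − 160 + 5·525 = 2328
  X = 227 + 6·136 − 5·2328 = -10597
Policy B (J + 27):
  V = 136
  F = 160
  J = 117 + 3·136 (+27 from intervention) = 552
  Z = -1 − 136 − 160 + 5·552 = 2463
  X = 227 + 6·136 − 5·2463 = -11272
ΔX = -11272 − (-10597) = -675; ΔJ = 552 − 525 = 27
Score = (-2)·(-675) + (-4)·27 = 1242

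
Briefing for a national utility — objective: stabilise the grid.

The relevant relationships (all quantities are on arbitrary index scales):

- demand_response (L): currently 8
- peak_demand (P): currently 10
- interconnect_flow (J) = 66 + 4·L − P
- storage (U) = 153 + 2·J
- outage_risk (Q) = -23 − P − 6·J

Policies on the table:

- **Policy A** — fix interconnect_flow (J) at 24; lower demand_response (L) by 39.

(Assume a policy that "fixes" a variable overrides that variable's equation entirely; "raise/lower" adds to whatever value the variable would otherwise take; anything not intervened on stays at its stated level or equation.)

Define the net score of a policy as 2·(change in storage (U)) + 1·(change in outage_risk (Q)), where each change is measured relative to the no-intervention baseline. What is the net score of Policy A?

Baseline:
  L = 8
  P = 10
  J = 66 + 4·8 − 10 = 88
  U = 153 + 2·88 = 329
  Q = -23 − 10 − 6·88 = -561
Policy A (J := 24, L − 39):
  L = 8 − 39 = -31
  P = 10
  J = 24
  U = 153 + 2·24 = 201
  Q = -23 − 10 − 6·24 = -177
ΔU = 201 − 329 = -128; ΔQ = -177 − (-561) = 384
Score = 2·(-128) + 1·384 = 128

128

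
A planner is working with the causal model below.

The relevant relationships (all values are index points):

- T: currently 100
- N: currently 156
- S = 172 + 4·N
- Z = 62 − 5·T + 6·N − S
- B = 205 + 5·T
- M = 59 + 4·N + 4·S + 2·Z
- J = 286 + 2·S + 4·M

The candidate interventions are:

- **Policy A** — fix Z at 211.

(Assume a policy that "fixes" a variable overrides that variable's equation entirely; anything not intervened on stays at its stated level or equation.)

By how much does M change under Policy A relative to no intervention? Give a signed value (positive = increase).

1018

Baseline:
  T = 100
  N = 156
  S = 172 + 4·156 = 796
  Z = 62 − 5·100 + 6·156 − 796 = -298
  M = 59 + 4·156 + 4·796 + 2·(-298) = 3271
Policy A (Z := 211):
  T = 100
  N = 156
  S = 172 + 4·156 = 796
  Z = 211
  M = 59 + 4·156 + 4·796 + 2·211 = 4289
Change in M: 4289 − 3271 = 1018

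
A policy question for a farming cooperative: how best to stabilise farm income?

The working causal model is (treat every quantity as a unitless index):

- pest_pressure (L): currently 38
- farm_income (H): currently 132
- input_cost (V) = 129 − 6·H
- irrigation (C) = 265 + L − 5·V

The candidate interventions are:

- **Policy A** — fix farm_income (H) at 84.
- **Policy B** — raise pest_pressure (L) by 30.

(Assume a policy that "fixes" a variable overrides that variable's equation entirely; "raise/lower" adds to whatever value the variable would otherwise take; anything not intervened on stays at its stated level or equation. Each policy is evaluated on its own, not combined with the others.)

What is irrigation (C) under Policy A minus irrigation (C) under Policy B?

-1470

Policy A (H := 84):
  L = 38
  H = 84
  V = 129 − 6·84 = -375
  C = 265 + 38 − 5·(-375) = 2178
Policy B (L + 30):
  L = 38 + 30 = 68
  H = 132
  V = 129 − 6·132 = -663
  C = 265 + 68 − 5·(-663) = 3648
C: 2178 − 3648 = -1470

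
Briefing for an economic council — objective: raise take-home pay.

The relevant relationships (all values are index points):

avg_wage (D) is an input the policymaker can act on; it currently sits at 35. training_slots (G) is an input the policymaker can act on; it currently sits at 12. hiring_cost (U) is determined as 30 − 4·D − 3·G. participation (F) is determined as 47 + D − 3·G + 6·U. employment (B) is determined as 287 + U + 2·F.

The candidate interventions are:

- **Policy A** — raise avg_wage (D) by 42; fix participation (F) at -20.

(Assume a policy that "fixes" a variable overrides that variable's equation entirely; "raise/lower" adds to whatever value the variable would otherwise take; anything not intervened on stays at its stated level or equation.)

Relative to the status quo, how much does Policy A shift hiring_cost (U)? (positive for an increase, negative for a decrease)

Baseline:
  D = 35
  G = 12
  U = 30 − 4·35 − 3·12 = -146
Policy A (D + 42, F := -20):
  D = 35 + 42 = 77
  G = 12
  U = 30 − 4·77 − 3·12 = -314
Change in U: -314 − (-146) = -168

-168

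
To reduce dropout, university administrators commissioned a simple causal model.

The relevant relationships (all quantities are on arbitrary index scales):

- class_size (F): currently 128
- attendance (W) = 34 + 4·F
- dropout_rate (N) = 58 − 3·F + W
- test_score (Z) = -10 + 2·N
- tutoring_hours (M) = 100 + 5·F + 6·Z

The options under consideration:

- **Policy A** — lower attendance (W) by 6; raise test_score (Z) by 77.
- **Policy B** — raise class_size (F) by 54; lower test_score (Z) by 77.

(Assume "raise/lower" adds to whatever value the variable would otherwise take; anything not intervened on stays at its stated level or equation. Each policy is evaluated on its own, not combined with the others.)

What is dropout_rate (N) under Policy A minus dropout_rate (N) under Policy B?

Policy A (W − 6, Z + 77):
  F = 128
  W = 34 + 4·128 (−6 from intervention) = 540
  N = 58 − 3·128 + 540 = 214
Policy B (F + 54, Z − 77):
  F = 128 + 54 = 182
  W = 34 + 4·182 = 762
  N = 58 − 3·182 + 762 = 274
N: 214 − 274 = -60

-60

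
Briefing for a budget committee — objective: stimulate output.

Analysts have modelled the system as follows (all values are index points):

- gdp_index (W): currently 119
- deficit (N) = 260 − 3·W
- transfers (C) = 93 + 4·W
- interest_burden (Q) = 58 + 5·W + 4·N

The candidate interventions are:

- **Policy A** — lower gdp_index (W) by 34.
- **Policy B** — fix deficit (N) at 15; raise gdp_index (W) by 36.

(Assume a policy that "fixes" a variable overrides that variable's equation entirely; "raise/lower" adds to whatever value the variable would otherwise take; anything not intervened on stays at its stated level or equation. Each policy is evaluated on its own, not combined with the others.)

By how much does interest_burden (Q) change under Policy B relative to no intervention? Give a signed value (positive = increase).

628

Baseline:
  W = 119
  N = 260 − 3·119 = -97
  Q = 58 + 5·119 + 4·(-97) = 265
Policy B (N := 15, W + 36):
  W = 119 + 36 = 155
  N = 15
  Q = 58 + 5·155 + 4·15 = 893
Change in Q: 893 − 265 = 628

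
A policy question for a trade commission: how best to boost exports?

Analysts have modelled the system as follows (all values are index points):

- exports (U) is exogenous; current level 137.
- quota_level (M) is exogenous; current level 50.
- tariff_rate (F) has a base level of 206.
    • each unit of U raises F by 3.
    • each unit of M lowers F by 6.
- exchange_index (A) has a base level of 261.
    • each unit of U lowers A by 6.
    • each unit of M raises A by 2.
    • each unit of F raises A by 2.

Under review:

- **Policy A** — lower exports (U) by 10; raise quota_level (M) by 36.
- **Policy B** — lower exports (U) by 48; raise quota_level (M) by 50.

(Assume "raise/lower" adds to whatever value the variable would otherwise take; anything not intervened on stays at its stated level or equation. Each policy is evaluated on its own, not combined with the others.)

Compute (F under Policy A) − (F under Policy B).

198

Policy A (U − 10, M + 36):
  U = 137 − 10 = 127
  M = 50 + 36 = 86
  F = 206 + 3·127 − 6·86 = 71
Policy B (U − 48, M + 50):
  U = 137 − 48 = 89
  M = 50 + 50 = 100
  F = 206 + 3·89 − 6·100 = -127
F: 71 − (-127) = 198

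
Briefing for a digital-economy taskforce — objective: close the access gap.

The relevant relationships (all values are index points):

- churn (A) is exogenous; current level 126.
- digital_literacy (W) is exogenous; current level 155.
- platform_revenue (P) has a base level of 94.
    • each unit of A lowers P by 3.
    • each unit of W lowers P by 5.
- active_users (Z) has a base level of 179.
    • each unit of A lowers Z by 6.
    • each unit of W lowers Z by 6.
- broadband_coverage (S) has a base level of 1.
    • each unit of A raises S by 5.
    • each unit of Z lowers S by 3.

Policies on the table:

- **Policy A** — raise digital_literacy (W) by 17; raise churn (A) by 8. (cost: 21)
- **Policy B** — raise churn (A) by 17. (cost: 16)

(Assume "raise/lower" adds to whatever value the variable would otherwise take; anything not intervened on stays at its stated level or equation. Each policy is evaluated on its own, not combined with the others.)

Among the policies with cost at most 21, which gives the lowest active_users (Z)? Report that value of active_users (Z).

Policy A (W + 17, A + 8):
  A = 126 + 8 = 134
  W = 155 + 17 = 172
  Z = 179 − 6·134 − 6·172 = -1657
Policy B (A + 17):
  A = 126 + 17 = 143
  W = 155
  Z = 179 − 6·143 − 6·155 = -1609
Comparing — Policy A: Z=-1657, Policy B: Z=-1609. Lowest is -1657 (Policy A).

-1657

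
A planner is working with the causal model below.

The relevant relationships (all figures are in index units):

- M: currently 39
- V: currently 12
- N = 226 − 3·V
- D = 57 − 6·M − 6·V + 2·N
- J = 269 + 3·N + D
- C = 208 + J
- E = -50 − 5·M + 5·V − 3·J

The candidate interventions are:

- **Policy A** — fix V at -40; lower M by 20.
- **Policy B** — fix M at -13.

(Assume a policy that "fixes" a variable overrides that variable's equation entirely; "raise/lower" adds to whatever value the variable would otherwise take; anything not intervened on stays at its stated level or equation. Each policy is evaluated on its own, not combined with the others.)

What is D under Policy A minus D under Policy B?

432

Policy A (V := -40, M − 20):
  M = 39 − 20 = 19
  V = -40
  N = 226 − 3·(-40) = 346
  D = 57 − 6·19 − 6·(-40) + 2·346 = 875
Policy B (M := -13):
  M = -13
  V = 12
  N = 226 − 3·12 = 190
  D = 57 − 6·(-13) − 6·12 + 2·190 = 443
D: 875 − 443 = 432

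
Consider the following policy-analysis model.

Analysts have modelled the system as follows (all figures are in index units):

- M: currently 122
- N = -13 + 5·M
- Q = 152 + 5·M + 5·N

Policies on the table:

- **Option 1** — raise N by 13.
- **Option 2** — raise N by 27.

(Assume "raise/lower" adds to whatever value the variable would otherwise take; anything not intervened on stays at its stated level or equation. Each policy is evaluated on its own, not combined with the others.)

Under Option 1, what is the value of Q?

3812

Option 1 (N + 13):
  M = 122
  N = -13 + 5·122 (+13 from intervention) = 610
  Q = 152 + 5·122 + 5·610 = 3812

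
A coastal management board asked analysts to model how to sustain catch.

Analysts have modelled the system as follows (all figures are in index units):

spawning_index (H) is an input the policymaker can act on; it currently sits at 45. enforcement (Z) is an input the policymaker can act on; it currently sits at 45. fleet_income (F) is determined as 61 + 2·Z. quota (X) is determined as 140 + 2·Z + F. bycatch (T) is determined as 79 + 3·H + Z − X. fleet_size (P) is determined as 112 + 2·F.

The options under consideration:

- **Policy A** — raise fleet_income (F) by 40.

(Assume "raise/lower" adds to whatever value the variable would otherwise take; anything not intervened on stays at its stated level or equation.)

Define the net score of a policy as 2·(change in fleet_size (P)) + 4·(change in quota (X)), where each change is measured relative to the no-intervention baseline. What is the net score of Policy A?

320

Baseline:
  Z = 45
  F = 61 + 2·45 = 151
  X = 140 + 2·45 + 151 = 381
  P = 112 + 2·151 = 414
Policy A (F + 40):
  Z = 45
  F = 61 + 2·45 (+40 from intervention) = 191
  X = 140 + 2·45 + 191 = 421
  P = 112 + 2·191 = 494
ΔP = 494 − 414 = 80; ΔX = 421 − 381 = 40
Score = 2·80 + 4·40 = 320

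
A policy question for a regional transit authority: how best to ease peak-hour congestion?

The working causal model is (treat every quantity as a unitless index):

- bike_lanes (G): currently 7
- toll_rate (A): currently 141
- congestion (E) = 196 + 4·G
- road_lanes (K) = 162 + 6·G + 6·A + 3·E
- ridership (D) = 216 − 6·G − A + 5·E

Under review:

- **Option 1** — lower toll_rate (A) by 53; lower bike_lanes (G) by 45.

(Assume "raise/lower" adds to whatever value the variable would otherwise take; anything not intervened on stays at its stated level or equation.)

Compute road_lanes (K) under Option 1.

Option 1 (A − 53, G − 45):
  G = 7 − 45 = -38
  A = 141 − 53 = 88
  E = 196 + 4·(-38) = 44
  K = 162 + 6·(-38) + 6·88 + 3·44 = 594

594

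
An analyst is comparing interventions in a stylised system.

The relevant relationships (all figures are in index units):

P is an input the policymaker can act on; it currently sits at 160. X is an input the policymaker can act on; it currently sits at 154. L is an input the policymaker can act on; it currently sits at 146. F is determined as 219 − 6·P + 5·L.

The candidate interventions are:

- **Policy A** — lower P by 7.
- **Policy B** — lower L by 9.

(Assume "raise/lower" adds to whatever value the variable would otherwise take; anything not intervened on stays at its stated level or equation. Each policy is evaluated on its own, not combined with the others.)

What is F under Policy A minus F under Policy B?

87

Policy A (P − 7):
  P = 160 − 7 = 153
  L = 146
  F = 219 − 6·153 + 5·146 = 31
Policy B (L − 9):
  P = 160
  L = 146 − 9 = 137
  F = 219 − 6·160 + 5·137 = -56
F: 31 − (-56) = 87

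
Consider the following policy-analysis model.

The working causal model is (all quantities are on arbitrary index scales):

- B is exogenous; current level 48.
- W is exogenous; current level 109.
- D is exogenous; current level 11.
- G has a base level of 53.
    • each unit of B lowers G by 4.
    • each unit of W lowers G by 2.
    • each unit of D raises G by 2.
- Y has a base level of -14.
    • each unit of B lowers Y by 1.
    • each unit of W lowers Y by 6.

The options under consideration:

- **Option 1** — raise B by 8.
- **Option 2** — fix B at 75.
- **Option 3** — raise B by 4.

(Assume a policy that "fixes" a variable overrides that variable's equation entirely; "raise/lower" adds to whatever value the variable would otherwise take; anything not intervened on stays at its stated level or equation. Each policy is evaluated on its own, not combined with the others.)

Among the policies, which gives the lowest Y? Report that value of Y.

Option 1 (B + 8):
  B = 48 + 8 = 56
  W = 109
  Y = -14 − 56 − 6·109 = -724
Option 2 (B := 75):
  B = 75
  W = 109
  Y = -14 − 75 − 6·109 = -743
Option 3 (B + 4):
  B = 48 + 4 = 52
  W = 109
  Y = -14 − 52 − 6·109 = -720
Comparing — Option 1: Y=-724, Option 2: Y=-743, Option 3: Y=-720. Lowest is -743 (Option 2).

-743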